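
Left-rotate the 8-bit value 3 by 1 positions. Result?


Rotate 0b11 left by 1 (8-bit) = 0b110 = 6

6


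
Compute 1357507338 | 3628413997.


0b1010000111010011110101100001010 | 0b11011000010001010011010000101101 = 0b11011000111011011111111100101111 = 3639476015

3639476015


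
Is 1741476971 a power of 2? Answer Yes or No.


0b1100111110011001101010001101011. Multiple bits set => No

No


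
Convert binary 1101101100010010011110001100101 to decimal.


1101101100010010011110001100101 in decimal = 1837710437

1837710437


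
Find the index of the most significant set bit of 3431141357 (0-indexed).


0b11001100100000110000111111101101. Highest set bit at position 31

31


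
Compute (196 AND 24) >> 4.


Step 1: 196 & 24 = 0
Step 2: 0 >> 4 = 0

0


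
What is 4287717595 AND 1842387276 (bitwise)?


0b11111111100100010110000011011011 & 0b1101101110100001001100101001100 = 0b1101101100100000000000001001000 = 1838153800

1838153800


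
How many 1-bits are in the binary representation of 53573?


0b1101000101000101 has 7 set bits

7


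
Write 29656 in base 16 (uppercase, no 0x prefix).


29656 = 73D8 hex

73D8


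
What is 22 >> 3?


0b10110 >> 3 = 0b10 = 2

2


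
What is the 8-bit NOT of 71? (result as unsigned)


~0b1000111 = 0b10111000 = 184 (8-bit unsigned)

184


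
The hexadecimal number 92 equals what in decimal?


92 hex = 146 decimal

146


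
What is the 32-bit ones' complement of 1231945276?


1231945276 ^ 4294967295 = 3063022019

3063022019


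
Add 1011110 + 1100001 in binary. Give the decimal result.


1011110 + 1100001 = 10111111 = 191

191


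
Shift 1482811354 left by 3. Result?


0b1011000011000011110011111011010 << 3 = 0b1011000011000011110011111011010000 = 11862490832

11862490832


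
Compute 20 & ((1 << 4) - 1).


20 & 15 = 4

4


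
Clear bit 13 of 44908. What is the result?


44908 & ~(1 << 13) = 36716

36716


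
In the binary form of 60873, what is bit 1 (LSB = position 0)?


0b1110110111001001, position 1 = 0

0


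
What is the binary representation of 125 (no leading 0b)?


125 = 1111101 in binary

1111101


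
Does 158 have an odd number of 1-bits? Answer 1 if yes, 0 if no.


0b10011110 has 5 ones => parity 1

1


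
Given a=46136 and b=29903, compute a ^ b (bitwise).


46136 ^ 29903 = 49399

49399


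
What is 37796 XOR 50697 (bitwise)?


0b1001001110100100 ^ 0b1100011000001001 = 0b101010110101101 = 21933

21933


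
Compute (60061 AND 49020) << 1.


Step 1: 60061 & 49020 = 43548
Step 2: 43548 << 1 = 87096

87096


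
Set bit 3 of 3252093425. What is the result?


3252093425 | (1 << 3) = 3252093425 | 8 = 3252093433

3252093433


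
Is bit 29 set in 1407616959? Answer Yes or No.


0b1010011111001101000011110111111, bit 29 = 0. No

No


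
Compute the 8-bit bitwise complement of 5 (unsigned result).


~0b101 = 0b11111010 = 250 (8-bit unsigned)

250


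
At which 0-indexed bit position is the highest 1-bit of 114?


0b1110010. Highest set bit at position 6

6


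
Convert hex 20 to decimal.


20 hex = 32 decimal

32


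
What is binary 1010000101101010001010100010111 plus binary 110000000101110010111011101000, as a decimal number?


1010000101101010001010100010111 + 110000000101110010111011101000 = 10000000110011000100001111111111 = 2160870399

2160870399


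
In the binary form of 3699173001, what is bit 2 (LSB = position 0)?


0b11011100011111001110011010001001, position 2 = 0

0


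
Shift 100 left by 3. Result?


0b1100100 << 3 = 0b1100100000 = 800

800


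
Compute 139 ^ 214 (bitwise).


0b10001011 ^ 0b11010110 = 0b1011101 = 93

93


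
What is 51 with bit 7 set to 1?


51 | (1 << 7) = 51 | 128 = 179

179


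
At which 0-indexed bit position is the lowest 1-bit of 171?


0b10101011. Lowest set bit at position 0

0


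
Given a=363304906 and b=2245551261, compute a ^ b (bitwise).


363304906 ^ 2245551261 = 2424304471

2424304471


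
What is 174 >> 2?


0b10101110 >> 2 = 0b101011 = 43

43


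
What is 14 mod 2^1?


14 & 1 = 0

0


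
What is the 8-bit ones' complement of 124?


124 ^ 255 = 131

131


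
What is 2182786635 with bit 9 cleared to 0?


2182786635 & ~(1 << 9) = 2182786123

2182786123


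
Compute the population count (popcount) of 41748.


0b1010001100010100 has 6 set bits

6


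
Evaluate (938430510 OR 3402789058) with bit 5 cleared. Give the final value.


Step 1: 938430510 | 3402789058 = 4294930670
Step 2: 4294930670 & ~(1 << 5) = 4294930638

4294930638


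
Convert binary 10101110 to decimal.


10101110 in decimal = 174

174


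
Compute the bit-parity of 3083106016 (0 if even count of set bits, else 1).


0b10110111110001000111011011100000 has 17 ones => parity 1

1


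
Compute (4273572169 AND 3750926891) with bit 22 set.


Step 1: 4273572169 & 3750926891 = 3734013961
Step 2: 3734013961 | (1 << 22) = 3734013961 | 4194304 = 3738208265

3738208265


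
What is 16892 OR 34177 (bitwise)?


0b100000111111100 | 0b1000010110000001 = 0b1100010111111101 = 50685

50685


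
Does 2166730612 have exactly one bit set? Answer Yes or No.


0b10000001001001011010111101110100. Multiple bits set => No

No


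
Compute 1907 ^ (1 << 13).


1907 ^ (1 << 13) = 1907 ^ 8192 = 10099

10099


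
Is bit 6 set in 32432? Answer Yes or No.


0b111111010110000, bit 6 = 0. No

No


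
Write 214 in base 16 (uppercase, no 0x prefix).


214 = D6 hex

D6


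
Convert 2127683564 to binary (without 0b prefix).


2127683564 = 1111110110100011101111111101100 in binary

1111110110100011101111111101100


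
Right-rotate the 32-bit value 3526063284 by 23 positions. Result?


Rotate 0b11010010001010110111010010110100 right by 23 (32-bit) = 0b1010110111010010110100110100100 = 1458137508

1458137508


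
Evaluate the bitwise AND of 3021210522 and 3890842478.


0b10110100000101000000001110011010 & 0b11100111111010011000101101101110 = 0b10100100000000000000001100001010 = 2751464202

2751464202


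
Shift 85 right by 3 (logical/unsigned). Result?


0b1010101 >> 3 = 0b1010 = 10

10


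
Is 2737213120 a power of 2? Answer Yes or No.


0b10100011001001101000111011000000. Multiple bits set => No

No


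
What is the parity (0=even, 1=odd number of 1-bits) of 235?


0b11101011 has 6 ones => parity 0

0


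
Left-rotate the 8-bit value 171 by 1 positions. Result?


Rotate 0b10101011 left by 1 (8-bit) = 0b1010111 = 87

87


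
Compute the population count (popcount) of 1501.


0b10111011101 has 8 set bits

8


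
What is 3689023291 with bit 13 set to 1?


3689023291 | (1 << 13) = 3689023291 | 8192 = 3689031483

3689031483


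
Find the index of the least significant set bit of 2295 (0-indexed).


0b100011110111. Lowest set bit at position 0

0


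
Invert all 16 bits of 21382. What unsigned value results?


21382 ^ 65535 = 44153

44153


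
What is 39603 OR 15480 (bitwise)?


0b1001101010110011 | 0b11110001111000 = 0b1011111011111011 = 48891

48891


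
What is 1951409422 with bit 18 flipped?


1951409422 ^ (1 << 18) = 1951409422 ^ 262144 = 1951671566

1951671566


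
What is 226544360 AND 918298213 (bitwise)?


0b1101100000001100101011101000 & 0b110110101111000001111001100101 = 0b100100000000000101001100000 = 75500128

75500128


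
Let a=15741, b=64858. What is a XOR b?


15741 ^ 64858 = 49191

49191


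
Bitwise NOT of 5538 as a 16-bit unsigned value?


~0b1010110100010 = 0b1110101001011101 = 59997 (16-bit unsigned)

59997


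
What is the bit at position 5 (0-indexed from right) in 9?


0b1001, position 5 = 0

0


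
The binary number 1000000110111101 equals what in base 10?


1000000110111101 in decimal = 33213

33213


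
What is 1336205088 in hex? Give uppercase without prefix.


1336205088 = 4FA4DF20 hex

4FA4DF20


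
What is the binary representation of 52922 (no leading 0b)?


52922 = 1100111010111010 in binary

1100111010111010


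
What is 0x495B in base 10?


495B hex = 18779 decimal

18779


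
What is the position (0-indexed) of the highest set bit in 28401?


0b110111011110001. Highest set bit at position 14

14


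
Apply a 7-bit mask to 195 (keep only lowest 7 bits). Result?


195 & 127 = 67

67


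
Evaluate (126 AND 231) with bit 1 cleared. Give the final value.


Step 1: 126 & 231 = 102
Step 2: 102 & ~(1 << 1) = 100

100


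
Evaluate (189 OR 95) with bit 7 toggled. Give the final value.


Step 1: 189 | 95 = 255
Step 2: 255 ^ (1 << 7) = 255 ^ 128 = 127

127


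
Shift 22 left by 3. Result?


0b10110 << 3 = 0b10110000 = 176

176


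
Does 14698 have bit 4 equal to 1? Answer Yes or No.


0b11100101101010, bit 4 = 0. No

No


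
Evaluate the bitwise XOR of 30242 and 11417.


0b111011000100010 ^ 0b10110010011001 = 0b101101010111011 = 23227

23227


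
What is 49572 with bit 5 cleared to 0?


49572 & ~(1 << 5) = 49540

49540


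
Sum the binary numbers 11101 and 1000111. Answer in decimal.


11101 + 1000111 = 1100100 = 100

100


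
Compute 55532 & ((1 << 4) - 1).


55532 & 15 = 12

12


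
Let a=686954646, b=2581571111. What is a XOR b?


686954646 ^ 2581571111 = 2972565169

2972565169


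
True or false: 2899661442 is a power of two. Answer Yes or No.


0b10101100110101010101001010000010. Multiple bits set => No

No


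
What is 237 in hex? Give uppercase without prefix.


237 = ED hex

ED


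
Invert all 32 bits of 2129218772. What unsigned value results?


2129218772 ^ 4294967295 = 2165748523

2165748523


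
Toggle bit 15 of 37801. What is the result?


37801 ^ (1 << 15) = 37801 ^ 32768 = 5033

5033


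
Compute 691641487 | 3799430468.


0b101001001110011001110010001111 | 0b11100010011101101011010101000100 = 0b11101011011111111011110111001111 = 3951017423

3951017423


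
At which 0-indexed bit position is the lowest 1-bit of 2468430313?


0b10010011001000010100000111101001. Lowest set bit at position 0

0


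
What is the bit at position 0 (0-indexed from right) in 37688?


0b1001001100111000, position 0 = 0

0


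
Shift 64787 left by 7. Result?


0b1111110100010011 << 7 = 0b11111101000100110000000 = 8292736

8292736


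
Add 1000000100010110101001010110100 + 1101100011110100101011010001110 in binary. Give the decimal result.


1000000100010110101001010110100 + 1101100011110100101011010001110 = 10101101000001011010100101000010 = 2902829378

2902829378


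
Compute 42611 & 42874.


0b1010011001110011 & 0b1010011101111010 = 0b1010011001110010 = 42610

42610


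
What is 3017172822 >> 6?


0b10110011110101100110011101010110 >> 6 = 0b10110011110101100110011101 = 47143325

47143325


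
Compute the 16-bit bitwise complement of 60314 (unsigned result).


~0b1110101110011010 = 0b1010001100101 = 5221 (16-bit unsigned)

5221


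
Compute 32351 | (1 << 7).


32351 | (1 << 7) = 32351 | 128 = 32479

32479


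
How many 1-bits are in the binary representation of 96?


0b1100000 has 2 set bits

2


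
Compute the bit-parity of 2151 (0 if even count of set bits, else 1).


0b100001100111 has 6 ones => parity 0

0


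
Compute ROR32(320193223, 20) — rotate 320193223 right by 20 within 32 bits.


Rotate 0b10011000101011100001011000111 right by 20 (32-bit) = 0b1011100001011000111000100110001 = 1546416433

1546416433


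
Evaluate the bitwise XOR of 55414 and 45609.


0b1101100001110110 ^ 0b1011001000101001 = 0b110101001011111 = 27231

27231


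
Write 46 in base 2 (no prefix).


46 = 101110 in binary

101110


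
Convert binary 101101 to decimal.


101101 in decimal = 45

45


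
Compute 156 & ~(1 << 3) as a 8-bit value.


156 & ~(1 << 3) = 148

148


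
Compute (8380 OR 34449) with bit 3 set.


Step 1: 8380 | 34449 = 42685
Step 2: 42685 | (1 << 3) = 42685 | 8 = 42685

42685


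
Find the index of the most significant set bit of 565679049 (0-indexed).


0b100001101101111001001111001001. Highest set bit at position 29

29


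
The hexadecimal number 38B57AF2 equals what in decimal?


38B57AF2 hex = 951417586 decimal

951417586


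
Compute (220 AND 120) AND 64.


Step 1: 220 & 120 = 88
Step 2: 88 & 64 = 64

64


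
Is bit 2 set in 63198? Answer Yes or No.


0b1111011011011110, bit 2 = 1. Yes

Yes


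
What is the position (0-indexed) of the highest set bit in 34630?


0b1000011101000110. Highest set bit at position 15

15


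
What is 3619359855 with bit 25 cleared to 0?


3619359855 & ~(1 << 25) = 3585805423

3585805423


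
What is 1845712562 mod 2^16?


1845712562 & 65535 = 22194

22194


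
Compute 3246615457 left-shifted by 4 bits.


0b11000001100000110110101110100001 << 4 = 0b110000011000001101101011101000010000 = 51945847312

51945847312


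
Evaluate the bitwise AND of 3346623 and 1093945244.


0b1100110001000010111111 & 0b1000001001101000100011110011100 = 0b1100000000000010011100 = 3145884

3145884


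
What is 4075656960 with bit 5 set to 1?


4075656960 | (1 << 5) = 4075656960 | 32 = 4075656992

4075656992


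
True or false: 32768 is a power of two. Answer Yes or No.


0b1000000000000000. Only one bit set => Yes

Yes


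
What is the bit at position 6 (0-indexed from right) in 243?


0b11110011, position 6 = 1

1


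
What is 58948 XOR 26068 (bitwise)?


0b1110011001000100 ^ 0b110010111010100 = 0b1000001110010000 = 33680

33680


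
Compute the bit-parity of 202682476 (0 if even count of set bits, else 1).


0b1100000101001011000001101100 has 11 ones => parity 1

1


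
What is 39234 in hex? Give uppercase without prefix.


39234 = 9942 hex

9942


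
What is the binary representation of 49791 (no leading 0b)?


49791 = 1100001001111111 in binary

1100001001111111


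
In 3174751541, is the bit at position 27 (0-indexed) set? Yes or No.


0b10111101001110101101110100110101, bit 27 = 1. Yes

Yes


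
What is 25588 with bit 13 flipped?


25588 ^ (1 << 13) = 25588 ^ 8192 = 17396

17396


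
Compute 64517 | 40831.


0b1111110000000101 | 0b1001111101111111 = 0b1111111101111111 = 65407

65407


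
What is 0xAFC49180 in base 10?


AFC49180 hex = 2948895104 decimal

2948895104


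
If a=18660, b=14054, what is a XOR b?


18660 ^ 14054 = 32258

32258


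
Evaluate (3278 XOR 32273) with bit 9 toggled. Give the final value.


Step 1: 3278 ^ 32273 = 29407
Step 2: 29407 ^ (1 << 9) = 29407 ^ 512 = 28895

28895


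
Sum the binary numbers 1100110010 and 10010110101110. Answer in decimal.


1100110010 + 10010110101110 = 10100011100000 = 10464

10464


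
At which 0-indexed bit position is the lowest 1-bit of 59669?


0b1110100100010101. Lowest set bit at position 0

0


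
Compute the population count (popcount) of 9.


0b1001 has 2 set bits

2


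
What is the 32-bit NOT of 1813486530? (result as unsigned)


~0b1101100000101111001101111000010 = 0b10010011111010000110010000111101 = 2481480765 (32-bit unsigned)

2481480765


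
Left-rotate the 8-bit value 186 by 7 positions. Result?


Rotate 0b10111010 left by 7 (8-bit) = 0b1011101 = 93

93


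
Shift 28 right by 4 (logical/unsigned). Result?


0b11100 >> 4 = 0b1 = 1

1


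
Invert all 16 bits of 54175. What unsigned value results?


54175 ^ 65535 = 11360

11360


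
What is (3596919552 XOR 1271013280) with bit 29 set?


Step 1: 3596919552 ^ 1271013280 = 2644950176
Step 2: 2644950176 | (1 << 29) = 2644950176 | 536870912 = 3181821088

3181821088


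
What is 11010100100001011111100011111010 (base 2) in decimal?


11010100100001011111100011111010 in decimal = 3565549818

3565549818


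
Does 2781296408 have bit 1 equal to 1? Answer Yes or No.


0b10100101110001110011011100011000, bit 1 = 0. No

No


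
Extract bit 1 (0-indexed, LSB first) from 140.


0b10001100, position 1 = 0

0


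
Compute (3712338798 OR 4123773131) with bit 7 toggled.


Step 1: 3712338798 | 4123773131 = 4258253807
Step 2: 4258253807 ^ (1 << 7) = 4258253807 ^ 128 = 4258253679

4258253679


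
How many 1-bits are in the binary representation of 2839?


0b101100010111 has 7 set bits

7


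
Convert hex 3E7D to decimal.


3E7D hex = 15997 decimal

15997


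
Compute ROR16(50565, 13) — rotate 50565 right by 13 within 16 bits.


Rotate 0b1100010110000101 right by 13 (16-bit) = 0b10110000101110 = 11310

11310


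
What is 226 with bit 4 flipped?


226 ^ (1 << 4) = 226 ^ 16 = 242

242


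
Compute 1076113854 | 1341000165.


0b1000000001001000011000110111110 | 0b1001111111011100000100111100101 = 0b1001111111011100011100111111111 = 1341012479

1341012479


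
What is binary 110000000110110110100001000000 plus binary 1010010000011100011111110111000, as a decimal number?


110000000110110110100001000000 + 1010010000011100011111110111000 = 10000010001010011010011111111000 = 2183768056

2183768056


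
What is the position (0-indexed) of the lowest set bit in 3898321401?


0b11101000010110111010100111111001. Lowest set bit at position 0

0


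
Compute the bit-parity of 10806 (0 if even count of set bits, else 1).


0b10101000110110 has 7 ones => parity 1

1


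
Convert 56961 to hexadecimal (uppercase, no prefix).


56961 = DE81 hex

DE81


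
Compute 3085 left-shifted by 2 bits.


0b110000001101 << 2 = 0b11000000110100 = 12340

12340


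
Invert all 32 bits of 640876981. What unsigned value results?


640876981 ^ 4294967295 = 3654090314

3654090314


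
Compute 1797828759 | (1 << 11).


1797828759 | (1 << 11) = 1797828759 | 2048 = 1797830807

1797830807


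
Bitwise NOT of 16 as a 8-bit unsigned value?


~0b10000 = 0b11101111 = 239 (8-bit unsigned)

239


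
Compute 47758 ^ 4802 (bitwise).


0b1011101010001110 ^ 0b1001011000010 = 0b1010100001001100 = 43084

43084


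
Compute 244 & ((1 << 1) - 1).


244 & 1 = 0

0


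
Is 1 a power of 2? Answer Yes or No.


0b1. Only one bit set => Yes

Yes


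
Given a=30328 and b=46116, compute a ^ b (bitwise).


30328 ^ 46116 = 49756

49756


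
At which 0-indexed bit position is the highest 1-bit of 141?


0b10001101. Highest set bit at position 7

7


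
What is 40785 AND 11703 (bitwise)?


0b1001111101010001 & 0b10110110110111 = 0b110100010001 = 3345

3345


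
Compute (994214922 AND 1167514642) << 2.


Step 1: 994214922 & 1167514642 = 16942082
Step 2: 16942082 << 2 = 67768328

67768328


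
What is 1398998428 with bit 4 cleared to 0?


1398998428 & ~(1 << 4) = 1398998412

1398998412


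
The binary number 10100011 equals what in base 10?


10100011 in decimal = 163

163


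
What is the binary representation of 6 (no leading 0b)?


6 = 110 in binary

110


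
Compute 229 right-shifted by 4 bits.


0b11100101 >> 4 = 0b1110 = 14

14


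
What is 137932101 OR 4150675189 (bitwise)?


0b1000001110001010110101000101 | 0b11110111011001100100011011110101 = 0b11111111011111101110111111110101 = 4286509045

4286509045


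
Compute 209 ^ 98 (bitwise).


0b11010001 ^ 0b1100010 = 0b10110011 = 179

179


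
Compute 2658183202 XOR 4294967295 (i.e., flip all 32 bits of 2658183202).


2658183202 ^ 4294967295 = 1636784093

1636784093


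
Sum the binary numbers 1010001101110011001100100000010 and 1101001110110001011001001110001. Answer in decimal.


1010001101110011001100100000010 + 1101001110110001011001001110001 = 10111011100100100100101101110011 = 3146926963

3146926963


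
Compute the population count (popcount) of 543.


0b1000011111 has 6 set bits

6


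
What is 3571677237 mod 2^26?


3571677237 & 67108863 = 14907445

14907445


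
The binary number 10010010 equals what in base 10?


10010010 in decimal = 146

146


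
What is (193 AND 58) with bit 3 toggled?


Step 1: 193 & 58 = 0
Step 2: 0 ^ (1 << 3) = 0 ^ 8 = 8

8


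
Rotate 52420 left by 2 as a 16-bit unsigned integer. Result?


Rotate 0b1100110011000100 left by 2 (16-bit) = 0b11001100010011 = 13075

13075


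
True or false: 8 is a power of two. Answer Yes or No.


0b1000. Only one bit set => Yes

Yes


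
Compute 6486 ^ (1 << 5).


6486 ^ (1 << 5) = 6486 ^ 32 = 6518

6518


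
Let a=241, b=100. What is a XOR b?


241 ^ 100 = 149

149


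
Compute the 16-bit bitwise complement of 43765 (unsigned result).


~0b1010101011110101 = 0b101010100001010 = 21770 (16-bit unsigned)

21770


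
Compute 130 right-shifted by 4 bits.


0b10000010 >> 4 = 0b1000 = 8

8


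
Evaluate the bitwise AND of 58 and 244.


0b111010 & 0b11110100 = 0b110000 = 48

48


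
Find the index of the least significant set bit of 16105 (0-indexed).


0b11111011101001. Lowest set bit at position 0

0


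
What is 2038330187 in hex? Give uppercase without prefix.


2038330187 = 797E734B hex

797E734B


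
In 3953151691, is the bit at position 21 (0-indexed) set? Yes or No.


0b11101011101000000100111011001011, bit 21 = 1. Yes

Yes


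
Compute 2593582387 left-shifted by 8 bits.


0b10011010100101101110110100110011 << 8 = 0b1001101010010110111011010011001100000000 = 663957091072

663957091072


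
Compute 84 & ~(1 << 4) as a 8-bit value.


84 & ~(1 << 4) = 68

68


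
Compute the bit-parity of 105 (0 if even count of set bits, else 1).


0b1101001 has 4 ones => parity 0

0


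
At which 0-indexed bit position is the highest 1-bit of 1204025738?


0b1000111110000111111100110001010. Highest set bit at position 30

30


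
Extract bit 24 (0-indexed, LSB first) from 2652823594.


0b10011110000111101110000000101010, position 24 = 0

0


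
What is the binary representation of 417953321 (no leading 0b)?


417953321 = 11000111010010111011000101001 in binary

11000111010010111011000101001


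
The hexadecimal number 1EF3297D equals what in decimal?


1EF3297D hex = 519252349 decimal

519252349


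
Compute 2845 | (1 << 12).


2845 | (1 << 12) = 2845 | 4096 = 6941

6941


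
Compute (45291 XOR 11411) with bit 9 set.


Step 1: 45291 ^ 11411 = 40056
Step 2: 40056 | (1 << 9) = 40056 | 512 = 40568

40568


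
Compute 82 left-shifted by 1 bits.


0b1010010 << 1 = 0b10100100 = 164

164


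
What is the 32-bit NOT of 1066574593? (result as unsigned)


~0b111111100100101010001100000001 = 0b11000000011011010101110011111110 = 3228392702 (32-bit unsigned)

3228392702


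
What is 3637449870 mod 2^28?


3637449870 & 268435455 = 147788942

147788942


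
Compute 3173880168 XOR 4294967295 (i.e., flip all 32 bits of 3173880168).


3173880168 ^ 4294967295 = 1121087127

1121087127


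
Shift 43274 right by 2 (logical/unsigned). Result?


0b1010100100001010 >> 2 = 0b10101001000010 = 10818

10818


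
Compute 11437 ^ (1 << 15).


11437 ^ (1 << 15) = 11437 ^ 32768 = 44205

44205


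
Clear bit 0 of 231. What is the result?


231 & ~(1 << 0) = 230

230


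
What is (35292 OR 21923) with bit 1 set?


Step 1: 35292 | 21923 = 56831
Step 2: 56831 | (1 << 1) = 56831 | 2 = 56831

56831


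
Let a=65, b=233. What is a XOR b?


65 ^ 233 = 168

168


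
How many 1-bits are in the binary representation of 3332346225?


0b11000110100111111001000101110001 has 17 set bits

17


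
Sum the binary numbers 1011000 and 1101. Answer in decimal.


1011000 + 1101 = 1100101 = 101

101


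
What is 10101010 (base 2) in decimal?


10101010 in decimal = 170

170


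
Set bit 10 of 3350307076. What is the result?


3350307076 | (1 << 10) = 3350307076 | 1024 = 3350308100

3350308100


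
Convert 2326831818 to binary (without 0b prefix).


2326831818 = 10001010101100001010001011001010 in binary

10001010101100001010001011001010


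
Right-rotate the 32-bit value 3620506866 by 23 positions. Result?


Rotate 0b11010111110011001000110011110010 right by 23 (32-bit) = 0b10011001000110011110010110101111 = 2568611247

2568611247


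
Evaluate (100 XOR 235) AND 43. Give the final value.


Step 1: 100 ^ 235 = 143
Step 2: 143 & 43 = 11

11


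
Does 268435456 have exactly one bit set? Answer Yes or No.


0b10000000000000000000000000000. Only one bit set => Yes

Yes


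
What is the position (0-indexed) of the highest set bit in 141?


0b10001101. Highest set bit at position 7

7


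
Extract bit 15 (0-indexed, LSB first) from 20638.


0b101000010011110, position 15 = 0

0


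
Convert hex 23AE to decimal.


23AE hex = 9134 decimal

9134


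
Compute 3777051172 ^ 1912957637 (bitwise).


0b11100001001000010011101000100100 ^ 0b1110010000001010110101011000101 = 0b10010011001001000101000011100001 = 2468630753

2468630753


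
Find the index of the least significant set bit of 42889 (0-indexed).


0b1010011110001001. Lowest set bit at position 0

0


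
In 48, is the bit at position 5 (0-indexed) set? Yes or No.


0b110000, bit 5 = 1. Yes

Yes


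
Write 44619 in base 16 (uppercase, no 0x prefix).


44619 = AE4B hex

AE4B


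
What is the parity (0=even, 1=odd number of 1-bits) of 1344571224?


0b1010000001001001000011101011000 has 11 ones => parity 1

1


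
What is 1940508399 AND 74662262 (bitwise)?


0b1110011101010011100111011101111 & 0b100011100110100000101110110 = 0b1000010100000001100110 = 2179174

2179174


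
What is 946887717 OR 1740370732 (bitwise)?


0b111000011100000101110000100101 | 0b1100111101110111111001100101100 = 0b1111111111110111111111100101101 = 2147221293

2147221293


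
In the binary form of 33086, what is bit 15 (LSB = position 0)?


0b1000000100111110, position 15 = 1

1


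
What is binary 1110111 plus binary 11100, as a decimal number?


1110111 + 11100 = 10010011 = 147

147


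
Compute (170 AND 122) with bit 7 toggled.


Step 1: 170 & 122 = 42
Step 2: 42 ^ (1 << 7) = 42 ^ 128 = 170

170


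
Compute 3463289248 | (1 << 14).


3463289248 | (1 << 14) = 3463289248 | 16384 = 3463305632

3463305632


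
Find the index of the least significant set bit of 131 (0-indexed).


0b10000011. Lowest set bit at position 0

0


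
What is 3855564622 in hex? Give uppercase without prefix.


3855564622 = E5CF3F4E hex

E5CF3F4E


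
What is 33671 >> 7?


0b1000001110000111 >> 7 = 0b100000111 = 263

263


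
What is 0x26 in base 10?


26 hex = 38 decimal

38


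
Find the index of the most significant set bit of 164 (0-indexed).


0b10100100. Highest set bit at position 7

7


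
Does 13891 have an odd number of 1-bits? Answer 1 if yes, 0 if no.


0b11011001000011 has 7 ones => parity 1

1


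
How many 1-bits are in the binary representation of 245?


0b11110101 has 6 set bits

6


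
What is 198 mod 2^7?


198 & 127 = 70

70


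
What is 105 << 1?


0b1101001 << 1 = 0b11010010 = 210

210


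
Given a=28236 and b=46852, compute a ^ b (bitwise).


28236 ^ 46852 = 55624

55624


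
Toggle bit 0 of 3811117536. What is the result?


3811117536 ^ (1 << 0) = 3811117536 ^ 1 = 3811117537

3811117537


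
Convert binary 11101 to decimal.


11101 in decimal = 29

29


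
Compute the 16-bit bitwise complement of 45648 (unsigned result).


~0b1011001001010000 = 0b100110110101111 = 19887 (16-bit unsigned)

19887


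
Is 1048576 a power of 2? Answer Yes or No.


0b100000000000000000000. Only one bit set => Yes

Yes


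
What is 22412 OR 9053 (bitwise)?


0b101011110001100 | 0b10001101011101 = 0b111011111011101 = 30685

30685


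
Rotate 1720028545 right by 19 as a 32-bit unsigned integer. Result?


Rotate 0b1100110100001011000110110000001 right by 19 (32-bit) = 0b10110001101100000010110011010000 = 2981113040

2981113040


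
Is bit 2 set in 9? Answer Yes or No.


0b1001, bit 2 = 0. No

No


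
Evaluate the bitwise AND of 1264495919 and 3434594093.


0b1001011010111101010110100101111 & 0b11001100101101111011111100101101 = 0b1001000000101101010110100101101 = 1209445677

1209445677


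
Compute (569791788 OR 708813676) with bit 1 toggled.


Step 1: 569791788 | 708813676 = 738195308
Step 2: 738195308 ^ (1 << 1) = 738195308 ^ 2 = 738195310

738195310


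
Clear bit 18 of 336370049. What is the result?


336370049 & ~(1 << 18) = 336107905

336107905


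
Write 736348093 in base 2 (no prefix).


736348093 = 101011111000111100011110111101 in binary

101011111000111100011110111101


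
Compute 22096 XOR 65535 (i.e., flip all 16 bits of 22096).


22096 ^ 65535 = 43439

43439


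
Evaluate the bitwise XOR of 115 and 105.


0b1110011 ^ 0b1101001 = 0b11010 = 26

26


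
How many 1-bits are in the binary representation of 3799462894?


0b11100010011101110011001111101110 has 20 set bits

20


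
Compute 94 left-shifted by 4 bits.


0b1011110 << 4 = 0b10111100000 = 1504

1504


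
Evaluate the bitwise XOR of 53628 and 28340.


0b1101000101111100 ^ 0b110111010110100 = 0b1011111111001000 = 49096

49096


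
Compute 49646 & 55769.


0b1100000111101110 & 0b1101100111011001 = 0b1100000111001000 = 49608

49608


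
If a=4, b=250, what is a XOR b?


4 ^ 250 = 254

254


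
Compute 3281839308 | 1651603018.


0b11000011100111001110010011001100 | 0b1100010011100010111011001001010 = 0b11100011111111011111011011001110 = 3825071822

3825071822


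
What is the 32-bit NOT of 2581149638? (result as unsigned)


~0b10011001110110010011011111000110 = 0b1100110001001101100100000111001 = 1713817657 (32-bit unsigned)

1713817657


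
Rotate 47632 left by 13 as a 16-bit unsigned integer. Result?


Rotate 0b1011101000010000 left by 13 (16-bit) = 0b1011101000010 = 5954

5954


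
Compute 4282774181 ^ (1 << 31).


4282774181 ^ (1 << 31) = 4282774181 ^ 2147483648 = 2135290533

2135290533


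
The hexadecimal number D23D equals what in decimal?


D23D hex = 53821 decimal

53821


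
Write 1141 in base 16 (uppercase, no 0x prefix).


1141 = 475 hex

475


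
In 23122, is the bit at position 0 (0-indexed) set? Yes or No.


0b101101001010010, bit 0 = 0. No

No


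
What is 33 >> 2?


0b100001 >> 2 = 0b1000 = 8

8


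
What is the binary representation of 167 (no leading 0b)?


167 = 10100111 in binary

10100111


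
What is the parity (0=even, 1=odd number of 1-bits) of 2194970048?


0b10000010110101001001010111000000 has 12 ones => parity 0

0


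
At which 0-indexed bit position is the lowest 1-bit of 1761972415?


0b1101001000001011001000010111111. Lowest set bit at position 0

0


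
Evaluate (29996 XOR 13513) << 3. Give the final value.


Step 1: 29996 ^ 13513 = 16869
Step 2: 16869 << 3 = 134952

134952


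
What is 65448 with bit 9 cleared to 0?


65448 & ~(1 << 9) = 64936

64936


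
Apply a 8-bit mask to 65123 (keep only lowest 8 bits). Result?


65123 & 255 = 99

99


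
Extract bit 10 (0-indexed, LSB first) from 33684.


0b1000001110010100, position 10 = 0

0


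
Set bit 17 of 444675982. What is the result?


444675982 | (1 << 17) = 444675982 | 131072 = 444807054

444807054


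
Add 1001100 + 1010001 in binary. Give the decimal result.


1001100 + 1010001 = 10011101 = 157

157


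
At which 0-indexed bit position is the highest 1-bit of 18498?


0b100100001000010. Highest set bit at position 14

14


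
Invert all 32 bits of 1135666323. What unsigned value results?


1135666323 ^ 4294967295 = 3159300972

3159300972


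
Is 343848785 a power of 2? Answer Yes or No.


0b10100011111101011011101010001. Multiple bits set => No

No


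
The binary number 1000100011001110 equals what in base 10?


1000100011001110 in decimal = 35022

35022


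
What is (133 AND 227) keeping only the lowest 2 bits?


Step 1: 133 & 227 = 129
Step 2: 129 & 3 = 1

1


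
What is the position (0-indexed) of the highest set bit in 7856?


0b1111010110000. Highest set bit at position 12

12


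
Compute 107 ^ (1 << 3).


107 ^ (1 << 3) = 107 ^ 8 = 99

99


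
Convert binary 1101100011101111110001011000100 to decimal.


1101100011101111110001011000100 in decimal = 1819796164

1819796164


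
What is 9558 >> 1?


0b10010101010110 >> 1 = 0b1001010101011 = 4779

4779


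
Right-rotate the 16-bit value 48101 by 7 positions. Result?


Rotate 0b1011101111100101 right by 7 (16-bit) = 0b1100101101110111 = 52087

52087


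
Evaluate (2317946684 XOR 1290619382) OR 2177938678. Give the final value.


Step 1: 2317946684 ^ 1290619382 = 3334751946
Step 2: 3334751946 | 2177938678 = 3352622846

3352622846


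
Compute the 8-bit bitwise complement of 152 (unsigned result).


~0b10011000 = 0b1100111 = 103 (8-bit unsigned)

103


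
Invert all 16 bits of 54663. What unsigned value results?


54663 ^ 65535 = 10872

10872


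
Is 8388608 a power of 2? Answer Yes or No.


0b100000000000000000000000. Only one bit set => Yes

Yes


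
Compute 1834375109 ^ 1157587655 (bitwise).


0b1101101010101100101011111000101 ^ 0b1000100111111110110001011000111 = 0b101001101010010011010100000010 = 698955010

698955010


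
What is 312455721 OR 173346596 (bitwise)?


0b10010100111111011001000101001 | 0b1010010101010000111100100100 = 0b11010110111111011111100101101 = 450871085

450871085


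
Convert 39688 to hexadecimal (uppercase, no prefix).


39688 = 9B08 hex

9B08


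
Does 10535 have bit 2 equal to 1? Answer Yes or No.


0b10100100100111, bit 2 = 1. Yes

Yes


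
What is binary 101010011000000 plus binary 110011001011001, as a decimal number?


101010011000000 + 110011001011001 = 1011101100011001 = 47897

47897


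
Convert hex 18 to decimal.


18 hex = 24 decimal

24


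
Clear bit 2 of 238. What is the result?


238 & ~(1 << 2) = 234

234


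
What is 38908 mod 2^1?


38908 & 1 = 0

0


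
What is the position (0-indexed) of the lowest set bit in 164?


0b10100100. Lowest set bit at position 2

2


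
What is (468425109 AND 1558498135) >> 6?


Step 1: 468425109 & 1558498135 = 417368341
Step 2: 417368341 >> 6 = 6521380

6521380


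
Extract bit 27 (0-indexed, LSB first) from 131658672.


0b111110110001111001110110000, position 27 = 0

0


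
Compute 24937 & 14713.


0b110000101101001 & 0b11100101111001 = 0b10000101101001 = 8553

8553


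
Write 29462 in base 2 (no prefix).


29462 = 111001100010110 in binary

111001100010110


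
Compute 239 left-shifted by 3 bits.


0b11101111 << 3 = 0b11101111000 = 1912

1912


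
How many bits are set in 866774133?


0b110011101010011110110001110101 has 18 set bits

18


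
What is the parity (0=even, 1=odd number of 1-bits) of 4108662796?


0b11110100111001010011100000001100 has 15 ones => parity 1

1


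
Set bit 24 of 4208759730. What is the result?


4208759730 | (1 << 24) = 4208759730 | 16777216 = 4225536946

4225536946


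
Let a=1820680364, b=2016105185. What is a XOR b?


1820680364 ^ 2016105185 = 346960461

346960461


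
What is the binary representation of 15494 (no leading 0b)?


15494 = 11110010000110 in binary

11110010000110


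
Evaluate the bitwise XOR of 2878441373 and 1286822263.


0b10101011100100011000011110011101 ^ 0b1001100101100110101100101110111 = 0b11100111001000101101111011101010 = 3877822186

3877822186


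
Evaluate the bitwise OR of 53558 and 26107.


0b1101000100110110 | 0b110010111111011 = 0b1111010111111111 = 62975

62975


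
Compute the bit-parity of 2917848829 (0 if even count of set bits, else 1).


0b10101101111010101101011011111101 has 22 ones => parity 0

0


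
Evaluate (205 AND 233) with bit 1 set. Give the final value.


Step 1: 205 & 233 = 201
Step 2: 201 | (1 << 1) = 201 | 2 = 203

203


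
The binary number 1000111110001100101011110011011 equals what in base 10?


1000111110001100101011110011011 in decimal = 1204180891

1204180891


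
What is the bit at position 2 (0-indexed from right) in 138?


0b10001010, position 2 = 0

0


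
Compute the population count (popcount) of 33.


0b100001 has 2 set bits

2


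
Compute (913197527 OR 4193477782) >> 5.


Step 1: 913197527 | 4193477782 = 4294929879
Step 2: 4294929879 >> 5 = 134216558

134216558


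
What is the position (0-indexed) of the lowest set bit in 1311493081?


0b1001110001010111100101111011001. Lowest set bit at position 0

0


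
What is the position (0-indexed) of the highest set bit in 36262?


0b1000110110100110. Highest set bit at position 15

15


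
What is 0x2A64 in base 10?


2A64 hex = 10852 decimal

10852


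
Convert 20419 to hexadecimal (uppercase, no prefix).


20419 = 4FC3 hex

4FC3


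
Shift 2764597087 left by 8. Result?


0b10100100110010000110011101011111 << 8 = 0b1010010011001000011001110101111100000000 = 707736854272

707736854272


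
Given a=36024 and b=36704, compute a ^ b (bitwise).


36024 ^ 36704 = 984

984


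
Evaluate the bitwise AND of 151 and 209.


0b10010111 & 0b11010001 = 0b10010001 = 145

145


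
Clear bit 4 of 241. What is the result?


241 & ~(1 << 4) = 225

225


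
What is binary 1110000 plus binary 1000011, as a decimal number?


1110000 + 1000011 = 10110011 = 179

179


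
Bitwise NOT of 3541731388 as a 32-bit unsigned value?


~0b11010011000110101000100000111100 = 0b101100111001010111011111000011 = 753235907 (32-bit unsigned)

753235907


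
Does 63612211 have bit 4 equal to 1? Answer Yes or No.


0b11110010101010010100110011, bit 4 = 1. Yes

Yes


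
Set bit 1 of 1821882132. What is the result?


1821882132 | (1 << 1) = 1821882132 | 2 = 1821882134

1821882134


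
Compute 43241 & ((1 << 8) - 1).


43241 & 255 = 233

233


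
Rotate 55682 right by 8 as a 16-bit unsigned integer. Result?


Rotate 0b1101100110000010 right by 8 (16-bit) = 0b1000001011011001 = 33497

33497


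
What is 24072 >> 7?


0b101111000001000 >> 7 = 0b10111100 = 188

188


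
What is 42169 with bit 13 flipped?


42169 ^ (1 << 13) = 42169 ^ 8192 = 33977

33977


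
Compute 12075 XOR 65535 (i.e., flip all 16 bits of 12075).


12075 ^ 65535 = 53460

53460


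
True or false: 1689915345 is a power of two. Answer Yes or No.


0b1100100101110100000111111010001. Multiple bits set => No

No


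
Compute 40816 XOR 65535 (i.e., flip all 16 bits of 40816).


40816 ^ 65535 = 24719

24719


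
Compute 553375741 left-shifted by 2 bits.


0b100000111110111101011111111101 << 2 = 0b10000011111011110101111111110100 = 2213502964

2213502964


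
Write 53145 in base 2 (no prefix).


53145 = 1100111110011001 in binary

1100111110011001
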